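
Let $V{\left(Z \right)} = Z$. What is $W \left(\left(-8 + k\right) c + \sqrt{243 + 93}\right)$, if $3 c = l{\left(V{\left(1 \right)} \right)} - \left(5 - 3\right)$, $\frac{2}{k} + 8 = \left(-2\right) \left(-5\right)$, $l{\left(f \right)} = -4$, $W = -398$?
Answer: $-5572 - 1592 \sqrt{21} \approx -12867.0$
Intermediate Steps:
$k = 1$ ($k = \frac{2}{-8 - -10} = \frac{2}{-8 + 10} = \frac{2}{2} = 2 \cdot \frac{1}{2} = 1$)
$c = -2$ ($c = \frac{-4 - \left(5 - 3\right)}{3} = \frac{-4 - 2}{3} = \frac{1}{3} \left(-6\right) = -2$)
$W \left(\left(-8 + k\right) c + \sqrt{243 + 93}\right) = - 398 \left(\left(-8 + 1\right) \left(-2\right) + \sqrt{243 + 93}\right) = - 398 \left(\left(-7\right) \left(-2\right) + \sqrt{336}\right) = - 398 \left(14 + 4 \sqrt{21}\right) = -5572 - 1592 \sqrt{21}$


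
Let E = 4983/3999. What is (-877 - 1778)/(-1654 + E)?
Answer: 3539115/2203121 ≈ 1.6064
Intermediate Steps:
E = 1661/1333 (E = 4983*(1/3999) = 1661/1333 ≈ 1.2461)
(-877 - 1778)/(-1654 + E) = (-877 - 1778)/(-1654 + 1661/1333) = -2655/(-2203121/1333) = -2655*(-1333/2203121) = 3539115/2203121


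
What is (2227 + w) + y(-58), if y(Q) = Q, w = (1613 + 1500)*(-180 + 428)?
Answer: 774193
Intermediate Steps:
w = 772024 (w = 3113*248 = 772024)
(2227 + w) + y(-58) = (2227 + 772024) - 58 = 774251 - 58 = 774193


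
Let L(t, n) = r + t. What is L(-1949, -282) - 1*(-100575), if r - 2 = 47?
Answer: 98675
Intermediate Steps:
r = 49 (r = 2 + 47 = 49)
L(t, n) = 49 + t
L(-1949, -282) - 1*(-100575) = (49 - 1949) - 1*(-100575) = -1900 + 100575 = 98675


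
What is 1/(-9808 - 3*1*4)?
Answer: -1/9820 ≈ -0.00010183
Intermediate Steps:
1/(-9808 - 3*1*4) = 1/(-9808 - 3*4) = 1/(-9808 - 12) = 1/(-9820) = -1/9820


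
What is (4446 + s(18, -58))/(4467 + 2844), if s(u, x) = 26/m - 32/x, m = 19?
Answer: 2450804/4028361 ≈ 0.60839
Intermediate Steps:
s(u, x) = 26/19 - 32/x
(4446 + s(18, -58))/(4467 + 2844) = (4446 + (26/19 - 32/(-58)))/(4467 + 2844) = (4446 + (26/19 - 32*(-1/58)))/7311 = (4446 + (26/19 + 16/29))*(1/7311) = (4446 + 1058/551)*(1/7311) = (2450804/551)*(1/7311) = 2450804/4028361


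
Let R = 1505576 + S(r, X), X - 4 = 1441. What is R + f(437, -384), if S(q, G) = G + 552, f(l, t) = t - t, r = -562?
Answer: 1507573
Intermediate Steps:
f(l, t) = 0
X = 1445 (X = 4 + 1441 = 1445)
S(q, G) = 552 + G
R = 1507573 (R = 1505576 + (552 + 1445) = 1505576 + 1997 = 1507573)
R + f(437, -384) = 1507573 + 0 = 1507573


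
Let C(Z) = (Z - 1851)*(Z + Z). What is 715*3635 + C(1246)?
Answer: 1091365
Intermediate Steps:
C(Z) = 2*Z*(-1851 + Z) (C(Z) = (-1851 + Z)*(2*Z) = 2*Z*(-1851 + Z))
715*3635 + C(1246) = 715*3635 + 2*1246*(-1851 + 1246) = 2599025 + 2*1246*(-605) = 2599025 - 1507660 = 1091365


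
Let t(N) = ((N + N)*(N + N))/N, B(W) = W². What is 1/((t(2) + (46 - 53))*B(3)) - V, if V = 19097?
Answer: -171872/9 ≈ -19097.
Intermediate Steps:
t(N) = 4*N (t(N) = ((2*N)*(2*N))/N = (4*N²)/N = 4*N)
1/((t(2) + (46 - 53))*B(3)) - V = 1/((4*2 + (46 - 53))*3²) - 1*19097 = 1/((8 - 7)*9) - 19097 = 1/(1*9) - 19097 = 1/9 - 19097 = ⅑ - 19097 = -171872/9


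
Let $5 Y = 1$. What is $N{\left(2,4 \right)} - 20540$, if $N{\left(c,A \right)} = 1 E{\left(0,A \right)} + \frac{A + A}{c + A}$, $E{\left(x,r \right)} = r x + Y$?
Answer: $- \frac{308077}{15} \approx -20538.0$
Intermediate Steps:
$Y = \frac{1}{5}$ ($Y = \frac{1}{5} \cdot 1 = \frac{1}{5} \approx 0.2$)
$E{\left(x,r \right)} = \frac{1}{5} + r x$ ($E{\left(x,r \right)} = r x + \frac{1}{5} = \frac{1}{5} + r x$)
$N{\left(c,A \right)} = \frac{1}{5} + \frac{2 A}{A + c}$ ($N{\left(c,A \right)} = 1 \left(\frac{1}{5} + A 0\right) + \frac{A + A}{c + A} = 1 \left(\frac{1}{5} + 0\right) + \frac{2 A}{A + c} = 1 \cdot \frac{1}{5} + \frac{2 A}{A + c} = \frac{1}{5} + \frac{2 A}{A + c}$)
$N{\left(2,4 \right)} - 20540 = \frac{2 + 11 \cdot 4}{5 \left(4 + 2\right)} - 20540 = \frac{2 + 44}{5 \cdot 6} - 20540 = \frac{1}{5} \cdot \frac{1}{6} \cdot 46 - 20540 = \frac{23}{15} - 20540 = - \frac{308077}{15}$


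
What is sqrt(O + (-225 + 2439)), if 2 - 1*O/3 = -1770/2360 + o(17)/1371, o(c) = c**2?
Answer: sqrt(1855930469)/914 ≈ 47.134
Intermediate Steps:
O = 13925/1828 (O = 6 - 3*(-1770/2360 + 17**2/1371) = 6 - 3*(-1770*1/2360 + 289*(1/1371)) = 6 - 3*(-3/4 + 289/1371) = 6 - 3*(-2957/5484) = 6 + 2957/1828 = 13925/1828 ≈ 7.6176)
sqrt(O + (-225 + 2439)) = sqrt(13925/1828 + (-225 + 2439)) = sqrt(13925/1828 + 2214) = sqrt(4061117/1828) = sqrt(1855930469)/914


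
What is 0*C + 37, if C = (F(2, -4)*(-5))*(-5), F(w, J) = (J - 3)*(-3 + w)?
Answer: 37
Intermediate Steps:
F(w, J) = (-3 + J)*(-3 + w)
C = 175 (C = ((9 - 3*(-4) - 3*2 - 4*2)*(-5))*(-5) = ((9 + 12 - 6 - 8)*(-5))*(-5) = (7*(-5))*(-5) = -35*(-5) = 175)
0*C + 37 = 0*175 + 37 = 0 + 37 = 37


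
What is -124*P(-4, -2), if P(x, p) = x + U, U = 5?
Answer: -124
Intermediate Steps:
P(x, p) = 5 + x (P(x, p) = x + 5 = 5 + x)
-124*P(-4, -2) = -124*(5 - 4) = -124*1 = -124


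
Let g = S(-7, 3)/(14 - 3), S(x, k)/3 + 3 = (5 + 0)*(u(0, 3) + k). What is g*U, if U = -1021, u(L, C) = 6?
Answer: -128646/11 ≈ -11695.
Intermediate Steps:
S(x, k) = 81 + 15*k (S(x, k) = -9 + 3*((5 + 0)*(6 + k)) = -9 + 3*(5*(6 + k)) = -9 + 3*(30 + 5*k) = -9 + (90 + 15*k) = 81 + 15*k)
g = 126/11 (g = (81 + 15*3)/(14 - 3) = (81 + 45)/11 = 126*(1/11) = 126/11 ≈ 11.455)
g*U = (126/11)*(-1021) = -128646/11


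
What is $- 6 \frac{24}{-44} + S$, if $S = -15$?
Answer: $- \frac{129}{11} \approx -11.727$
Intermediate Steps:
$- 6 \frac{24}{-44} + S = - 6 \frac{24}{-44} - 15 = - 6 \cdot 24 \left(- \frac{1}{44}\right) - 15 = \left(-6\right) \left(- \frac{6}{11}\right) - 15 = \frac{36}{11} - 15 = - \frac{129}{11}$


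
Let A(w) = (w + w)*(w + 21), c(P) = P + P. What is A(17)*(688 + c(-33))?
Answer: 803624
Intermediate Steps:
c(P) = 2*P
A(w) = 2*w*(21 + w) (A(w) = (2*w)*(21 + w) = 2*w*(21 + w))
A(17)*(688 + c(-33)) = (2*17*(21 + 17))*(688 + 2*(-33)) = (2*17*38)*(688 - 66) = 1292*622 = 803624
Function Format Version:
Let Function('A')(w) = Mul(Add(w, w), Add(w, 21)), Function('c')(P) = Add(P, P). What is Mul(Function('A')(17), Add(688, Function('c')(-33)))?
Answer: 803624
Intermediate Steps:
Function('c')(P) = Mul(2, P)
Function('A')(w) = Mul(2, w, Add(21, w)) (Function('A')(w) = Mul(Mul(2, w), Add(21, w)) = Mul(2, w, Add(21, w)))
Mul(Function('A')(17), Add(688, Function('c')(-33))) = Mul(Mul(2, 17, Add(21, 17)), Add(688, Mul(2, -33))) = Mul(Mul(2, 17, 38), Add(688, -66)) = Mul(1292, 622) = 803624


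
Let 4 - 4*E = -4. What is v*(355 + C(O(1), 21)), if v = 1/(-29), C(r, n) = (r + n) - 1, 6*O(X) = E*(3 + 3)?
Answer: -13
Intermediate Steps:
E = 2 (E = 1 - 1/4*(-4) = 1 + 1 = 2)
O(X) = 2 (O(X) = (2*(3 + 3))/6 = (2*6)/6 = (1/6)*12 = 2)
C(r, n) = -1 + n + r (C(r, n) = (n + r) - 1 = -1 + n + r)
v = -1/29 ≈ -0.034483
v*(355 + C(O(1), 21)) = -(355 + (-1 + 21 + 2))/29 = -(355 + 22)/29 = -1/29*377 = -13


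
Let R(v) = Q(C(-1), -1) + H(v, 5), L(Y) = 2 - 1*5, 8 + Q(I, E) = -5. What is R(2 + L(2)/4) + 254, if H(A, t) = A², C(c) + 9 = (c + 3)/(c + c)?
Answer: 3881/16 ≈ 242.56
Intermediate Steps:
C(c) = -9 + (3 + c)/(2*c) (C(c) = -9 + (c + 3)/(c + c) = -9 + (3 + c)/((2*c)) = -9 + (3 + c)*(1/(2*c)) = -9 + (3 + c)/(2*c))
Q(I, E) = -13 (Q(I, E) = -8 - 5 = -13)
L(Y) = -3 (L(Y) = 2 - 5 = -3)
R(v) = -13 + v²
R(2 + L(2)/4) + 254 = (-13 + (2 - 3/4)²) + 254 = (-13 + (2 - 3*¼)²) + 254 = (-13 + (2 - ¾)²) + 254 = (-13 + (5/4)²) + 254 = (-13 + 25/16) + 254 = -183/16 + 254 = 3881/16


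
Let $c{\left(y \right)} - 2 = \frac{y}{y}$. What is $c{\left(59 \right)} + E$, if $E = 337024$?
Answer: $337027$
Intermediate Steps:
$c{\left(y \right)} = 3$ ($c{\left(y \right)} = 2 + \frac{y}{y} = 2 + 1 = 3$)
$c{\left(59 \right)} + E = 3 + 337024 = 337027$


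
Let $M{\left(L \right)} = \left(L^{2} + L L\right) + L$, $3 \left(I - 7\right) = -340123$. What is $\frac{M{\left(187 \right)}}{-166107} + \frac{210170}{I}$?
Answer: $- \frac{1260605660}{553856107} \approx -2.2761$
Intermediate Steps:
$I = - \frac{340102}{3}$ ($I = 7 + \frac{1}{3} \left(-340123\right) = 7 - \frac{340123}{3} = - \frac{340102}{3} \approx -1.1337 \cdot 10^{5}$)
$M{\left(L \right)} = L + 2 L^{2}$ ($M{\left(L \right)} = \left(L^{2} + L^{2}\right) + L = 2 L^{2} + L = L + 2 L^{2}$)
$\frac{M{\left(187 \right)}}{-166107} + \frac{210170}{I} = \frac{187 \left(1 + 2 \cdot 187\right)}{-166107} + \frac{210170}{- \frac{340102}{3}} = 187 \left(1 + 374\right) \left(- \frac{1}{166107}\right) + 210170 \left(- \frac{3}{340102}\right) = 187 \cdot 375 \left(- \frac{1}{166107}\right) - \frac{315255}{170051} = 70125 \left(- \frac{1}{166107}\right) - \frac{315255}{170051} = - \frac{1375}{3257} - \frac{315255}{170051} = - \frac{1260605660}{553856107}$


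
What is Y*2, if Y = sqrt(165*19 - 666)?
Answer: 2*sqrt(2469) ≈ 99.378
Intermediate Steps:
Y = sqrt(2469) (Y = sqrt(3135 - 666) = sqrt(2469) ≈ 49.689)
Y*2 = sqrt(2469)*2 = 2*sqrt(2469)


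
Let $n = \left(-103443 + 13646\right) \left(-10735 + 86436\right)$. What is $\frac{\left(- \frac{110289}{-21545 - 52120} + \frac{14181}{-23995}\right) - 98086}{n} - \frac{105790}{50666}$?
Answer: $- \frac{42370711110980013911183}{20292743023629080718945} \approx -2.088$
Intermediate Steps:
$n = -6797722697$ ($n = \left(-89797\right) 75701 = -6797722697$)
$\frac{\left(- \frac{110289}{-21545 - 52120} + \frac{14181}{-23995}\right) - 98086}{n} - \frac{105790}{50666} = \frac{\left(- \frac{110289}{-21545 - 52120} + \frac{14181}{-23995}\right) - 98086}{-6797722697} - \frac{105790}{50666} = \left(\left(- \frac{110289}{-73665} + 14181 \left(- \frac{1}{23995}\right)\right) - 98086\right) \left(- \frac{1}{6797722697}\right) - \frac{52895}{25333} = \left(\left(\left(-110289\right) \left(- \frac{1}{73665}\right) - \frac{14181}{23995}\right) - 98086\right) \left(- \frac{1}{6797722697}\right) - \frac{52895}{25333} = \left(\left(\frac{36763}{24555} - \frac{14181}{23995}\right) - 98086\right) \left(- \frac{1}{6797722697}\right) - \frac{52895}{25333} = \left(\frac{106782746}{117839445} - 98086\right) \left(- \frac{1}{6797722697}\right) - \frac{52895}{25333} = \left(- \frac{11558293019524}{117839445}\right) \left(- \frac{1}{6797722697}\right) - \frac{52895}{25333} = \frac{11558293019524}{801039869878383165} - \frac{52895}{25333} = - \frac{42370711110980013911183}{20292743023629080718945}$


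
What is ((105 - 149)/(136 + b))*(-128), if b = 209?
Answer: 5632/345 ≈ 16.325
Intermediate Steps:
((105 - 149)/(136 + b))*(-128) = ((105 - 149)/(136 + 209))*(-128) = -44/345*(-128) = 5632/345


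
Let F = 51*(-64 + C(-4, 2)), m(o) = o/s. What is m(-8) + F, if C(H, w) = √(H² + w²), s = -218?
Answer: -355772/109 + 102*√5 ≈ -3035.9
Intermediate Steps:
m(o) = -o/218 (m(o) = o/(-218) = o*(-1/218) = -o/218)
F = -3264 + 102*√5 (F = 51*(-64 + √((-4)² + 2²)) = 51*(-64 + √(16 + 4)) = 51*(-64 + √20) = 51*(-64 + 2*√5) = -3264 + 102*√5 ≈ -3035.9)
m(-8) + F = -1/218*(-8) + (-3264 + 102*√5) = 4/109 + (-3264 + 102*√5) = -355772/109 + 102*√5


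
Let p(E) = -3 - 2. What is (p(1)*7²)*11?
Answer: -2695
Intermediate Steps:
p(E) = -5
(p(1)*7²)*11 = -5*7²*11 = -5*49*11 = -245*11 = -2695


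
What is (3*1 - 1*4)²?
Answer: 1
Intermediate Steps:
(3*1 - 1*4)² = (3 - 4)² = (-1)² = 1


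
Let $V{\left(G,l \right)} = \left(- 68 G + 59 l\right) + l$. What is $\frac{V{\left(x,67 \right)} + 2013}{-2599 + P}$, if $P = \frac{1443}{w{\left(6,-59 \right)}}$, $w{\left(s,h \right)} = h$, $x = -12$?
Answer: $- \frac{404091}{154784} \approx -2.6107$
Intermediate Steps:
$V{\left(G,l \right)} = - 68 G + 60 l$
$P = - \frac{1443}{59}$ ($P = \frac{1443}{-59} = 1443 \left(- \frac{1}{59}\right) = - \frac{1443}{59} \approx -24.458$)
$\frac{V{\left(x,67 \right)} + 2013}{-2599 + P} = \frac{\left(\left(-68\right) \left(-12\right) + 60 \cdot 67\right) + 2013}{-2599 - \frac{1443}{59}} = \frac{\left(816 + 4020\right) + 2013}{- \frac{154784}{59}} = \left(4836 + 2013\right) \left(- \frac{59}{154784}\right) = 6849 \left(- \frac{59}{154784}\right) = - \frac{404091}{154784}$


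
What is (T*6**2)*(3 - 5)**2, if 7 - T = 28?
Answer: -3024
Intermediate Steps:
T = -21 (T = 7 - 1*28 = 7 - 28 = -21)
(T*6**2)*(3 - 5)**2 = (-21*6**2)*(3 - 5)**2 = -21*36*(-2)**2 = -756*4 = -3024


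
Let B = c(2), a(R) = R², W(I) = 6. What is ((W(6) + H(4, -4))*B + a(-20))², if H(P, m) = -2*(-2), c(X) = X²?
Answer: 193600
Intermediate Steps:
H(P, m) = 4
B = 4 (B = 2² = 4)
((W(6) + H(4, -4))*B + a(-20))² = ((6 + 4)*4 + (-20)²)² = (10*4 + 400)² = (40 + 400)² = 440² = 193600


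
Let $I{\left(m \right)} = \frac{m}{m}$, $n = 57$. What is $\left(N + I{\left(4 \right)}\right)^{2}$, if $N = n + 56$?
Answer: $12996$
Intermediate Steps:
$N = 113$ ($N = 57 + 56 = 113$)
$I{\left(m \right)} = 1$
$\left(N + I{\left(4 \right)}\right)^{2} = \left(113 + 1\right)^{2} = 114^{2} = 12996$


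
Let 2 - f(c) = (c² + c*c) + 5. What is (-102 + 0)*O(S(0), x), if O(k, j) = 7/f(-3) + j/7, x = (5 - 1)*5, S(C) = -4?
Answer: -1802/7 ≈ -257.43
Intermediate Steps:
x = 20 (x = 4*5 = 20)
f(c) = -3 - 2*c² (f(c) = 2 - ((c² + c*c) + 5) = 2 - ((c² + c²) + 5) = 2 - (2*c² + 5) = 2 - (5 + 2*c²) = 2 + (-5 - 2*c²) = -3 - 2*c²)
O(k, j) = -⅓ + j/7 (O(k, j) = 7/(-3 - 2*(-3)²) + j/7 = 7/(-3 - 2*9) + j*(⅐) = 7/(-3 - 18) + j/7 = 7/(-21) + j/7 = 7*(-1/21) + j/7 = -⅓ + j/7)
(-102 + 0)*O(S(0), x) = (-102 + 0)*(-⅓ + (⅐)*20) = -102*(-⅓ + 20/7) = -102*53/21 = -1802/7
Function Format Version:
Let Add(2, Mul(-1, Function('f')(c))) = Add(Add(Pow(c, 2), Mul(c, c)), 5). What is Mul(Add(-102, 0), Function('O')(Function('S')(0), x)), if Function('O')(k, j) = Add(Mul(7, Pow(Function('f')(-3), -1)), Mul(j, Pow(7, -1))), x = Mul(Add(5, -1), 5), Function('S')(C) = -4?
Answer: Rational(-1802, 7) ≈ -257.43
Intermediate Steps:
x = 20 (x = Mul(4, 5) = 20)
Function('f')(c) = Add(-3, Mul(-2, Pow(c, 2))) (Function('f')(c) = Add(2, Mul(-1, Add(Add(Pow(c, 2), Mul(c, c)), 5))) = Add(2, Mul(-1, Add(Add(Pow(c, 2), Pow(c, 2)), 5))) = Add(2, Mul(-1, Add(Mul(2, Pow(c, 2)), 5))) = Add(2, Mul(-1, Add(5, Mul(2, Pow(c, 2))))) = Add(2, Add(-5, Mul(-2, Pow(c, 2)))) = Add(-3, Mul(-2, Pow(c, 2))))
Function('O')(k, j) = Add(Rational(-1, 3), Mul(Rational(1, 7), j)) (Function('O')(k, j) = Add(Mul(7, Pow(Add(-3, Mul(-2, Pow(-3, 2))), -1)), Mul(j, Pow(7, -1))) = Add(Mul(7, Pow(Add(-3, Mul(-2, 9)), -1)), Mul(j, Rational(1, 7))) = Add(Mul(7, Pow(Add(-3, -18), -1)), Mul(Rational(1, 7), j)) = Add(Mul(7, Pow(-21, -1)), Mul(Rational(1, 7), j)) = Add(Mul(7, Rational(-1, 21)), Mul(Rational(1, 7), j)) = Add(Rational(-1, 3), Mul(Rational(1, 7), j)))
Mul(Add(-102, 0), Function('O')(Function('S')(0), x)) = Mul(Add(-102, 0), Add(Rational(-1, 3), Mul(Rational(1, 7), 20))) = Mul(-102, Add(Rational(-1, 3), Rational(20, 7))) = Mul(-102, Rational(53, 21)) = Rational(-1802, 7)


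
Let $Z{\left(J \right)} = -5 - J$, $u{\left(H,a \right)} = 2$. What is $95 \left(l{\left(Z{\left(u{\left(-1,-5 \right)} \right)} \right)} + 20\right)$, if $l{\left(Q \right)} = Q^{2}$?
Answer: $6555$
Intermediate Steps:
$95 \left(l{\left(Z{\left(u{\left(-1,-5 \right)} \right)} \right)} + 20\right) = 95 \left(\left(-5 - 2\right)^{2} + 20\right) = 95 \left(\left(-7\right)^{2} + 20\right) = 95 \left(49 + 20\right) = 95 \cdot 69 = 6555$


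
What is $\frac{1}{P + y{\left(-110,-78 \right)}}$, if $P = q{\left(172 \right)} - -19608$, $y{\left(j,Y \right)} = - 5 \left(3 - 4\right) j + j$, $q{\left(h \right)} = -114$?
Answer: $\frac{1}{18834} \approx 5.3095 \cdot 10^{-5}$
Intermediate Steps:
$y{\left(j,Y \right)} = 6 j$ ($y{\left(j,Y \right)} = - 5 \left(- j\right) + j = 5 j + j = 6 j$)
$P = 19494$ ($P = -114 - -19608 = -114 + 19608 = 19494$)
$\frac{1}{P + y{\left(-110,-78 \right)}} = \frac{1}{19494 + 6 \left(-110\right)} = \frac{1}{19494 - 660} = \frac{1}{18834}$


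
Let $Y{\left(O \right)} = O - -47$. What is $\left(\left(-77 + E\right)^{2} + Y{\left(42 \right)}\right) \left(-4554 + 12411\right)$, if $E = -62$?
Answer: $152504370$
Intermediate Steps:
$Y{\left(O \right)} = 47 + O$ ($Y{\left(O \right)} = O + 47 = 47 + O$)
$\left(\left(-77 + E\right)^{2} + Y{\left(42 \right)}\right) \left(-4554 + 12411\right) = \left(\left(-77 - 62\right)^{2} + \left(47 + 42\right)\right) \left(-4554 + 12411\right) = \left(\left(-139\right)^{2} + 89\right) 7857 = \left(19321 + 89\right) 7857 = 19410 \cdot 7857 = 152504370$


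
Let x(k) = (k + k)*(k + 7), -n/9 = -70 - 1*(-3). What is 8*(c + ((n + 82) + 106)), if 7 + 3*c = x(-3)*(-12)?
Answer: 21232/3 ≈ 7077.3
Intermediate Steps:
n = 603 (n = -9*(-70 - 1*(-3)) = -9*(-70 + 3) = -9*(-67) = 603)
x(k) = 2*k*(7 + k) (x(k) = (2*k)*(7 + k) = 2*k*(7 + k))
c = 281/3 (c = -7/3 + ((2*(-3)*(7 - 3))*(-12))/3 = -7/3 + ((2*(-3)*4)*(-12))/3 = -7/3 + (-24*(-12))/3 = -7/3 + (⅓)*288 = -7/3 + 96 = 281/3 ≈ 93.667)
8*(c + ((n + 82) + 106)) = 8*(281/3 + ((603 + 82) + 106)) = 8*(281/3 + (685 + 106)) = 8*(281/3 + 791) = 8*(2654/3) = 21232/3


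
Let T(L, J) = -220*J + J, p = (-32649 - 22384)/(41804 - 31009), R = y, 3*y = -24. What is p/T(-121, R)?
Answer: -55033/18912840 ≈ -0.0029098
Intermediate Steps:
y = -8 (y = (⅓)*(-24) = -8)
R = -8
p = -55033/10795 ≈ -5.0980
T(L, J) = -219*J
p/T(-121, R) = -55033/(10795*((-219*(-8)))) = -55033/10795/1752 = -55033/10795*1/1752 = -55033/18912840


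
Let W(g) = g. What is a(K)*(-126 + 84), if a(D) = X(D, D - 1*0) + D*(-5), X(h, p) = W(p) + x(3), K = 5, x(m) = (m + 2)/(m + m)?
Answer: 805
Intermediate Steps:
x(m) = (2 + m)/(2*m) (x(m) = (2 + m)/((2*m)) = (2 + m)*(1/(2*m)) = (2 + m)/(2*m))
X(h, p) = 5/6 + p (X(h, p) = p + (1/2)*(2 + 3)/3 = p + (1/2)*(1/3)*5 = p + 5/6 = 5/6 + p)
a(D) = 5/6 - 4*D (a(D) = (5/6 + (D - 1*0)) + D*(-5) = (5/6 + (D + 0)) - 5*D = (5/6 + D) - 5*D = 5/6 - 4*D)
a(K)*(-126 + 84) = (5/6 - 4*5)*(-126 + 84) = (5/6 - 20)*(-42) = -115/6*(-42) = 805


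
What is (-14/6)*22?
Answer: -154/3 ≈ -51.333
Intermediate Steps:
(-14/6)*22 = ((⅙)*(-14))*22 = -7/3*22 = -154/3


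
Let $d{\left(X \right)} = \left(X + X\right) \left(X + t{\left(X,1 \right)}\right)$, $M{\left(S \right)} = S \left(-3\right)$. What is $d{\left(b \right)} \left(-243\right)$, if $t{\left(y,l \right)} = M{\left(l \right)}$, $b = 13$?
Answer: $-63180$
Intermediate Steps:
$M{\left(S \right)} = - 3 S$
$t{\left(y,l \right)} = - 3 l$
$d{\left(X \right)} = 2 X \left(-3 + X\right)$ ($d{\left(X \right)} = \left(X + X\right) \left(X - 3\right) = 2 X \left(X - 3\right) = 2 X \left(-3 + X\right)$)
$d{\left(b \right)} \left(-243\right) = 2 \cdot 13 \left(-3 + 13\right) \left(-243\right) = 2 \cdot 13 \cdot 10 \left(-243\right) = 260 \left(-243\right) = -63180$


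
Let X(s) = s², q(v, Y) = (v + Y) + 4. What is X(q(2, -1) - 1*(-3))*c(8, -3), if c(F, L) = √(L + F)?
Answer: 64*√5 ≈ 143.11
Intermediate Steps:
q(v, Y) = 4 + Y + v (q(v, Y) = (Y + v) + 4 = 4 + Y + v)
c(F, L) = √(F + L)
X(q(2, -1) - 1*(-3))*c(8, -3) = ((4 - 1 + 2) - 1*(-3))²*√(8 - 3) = (5 + 3)²*√5 = 8²*√5 = 64*√5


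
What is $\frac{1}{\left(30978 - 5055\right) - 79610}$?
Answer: $- \frac{1}{53687} \approx -1.8626 \cdot 10^{-5}$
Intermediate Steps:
$\frac{1}{\left(30978 - 5055\right) - 79610} = \frac{1}{25923 - 79610} = \frac{1}{-53687} = - \frac{1}{53687}$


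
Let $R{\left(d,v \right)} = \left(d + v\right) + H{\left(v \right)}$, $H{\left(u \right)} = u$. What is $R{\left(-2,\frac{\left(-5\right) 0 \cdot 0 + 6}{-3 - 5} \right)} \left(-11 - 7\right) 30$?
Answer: $1890$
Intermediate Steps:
$R{\left(d,v \right)} = d + 2 v$ ($R{\left(d,v \right)} = \left(d + v\right) + v = d + 2 v$)
$R{\left(-2,\frac{\left(-5\right) 0 \cdot 0 + 6}{-3 - 5} \right)} \left(-11 - 7\right) 30 = \left(-2 + 2 \frac{\left(-5\right) 0 \cdot 0 + 6}{-3 - 5}\right) \left(-11 - 7\right) 30 = \left(-2 + 2 \frac{0 \cdot 0 + 6}{-8}\right) \left(\left(-18\right) 30\right) = \left(-2 + 2 \left(0 + 6\right) \left(- \frac{1}{8}\right)\right) \left(-540\right) = \left(-2 + 2 \cdot 6 \left(- \frac{1}{8}\right)\right) \left(-540\right) = \left(-2 + 2 \left(- \frac{3}{4}\right)\right) \left(-540\right) = \left(-2 - \frac{3}{2}\right) \left(-540\right) = \left(- \frac{7}{2}\right) \left(-540\right) = 1890$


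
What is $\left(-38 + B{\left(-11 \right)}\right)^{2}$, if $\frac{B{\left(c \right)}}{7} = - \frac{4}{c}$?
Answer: $\frac{152100}{121} \approx 1257.0$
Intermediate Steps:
$B{\left(c \right)} = - \frac{28}{c}$ ($B{\left(c \right)} = 7 \left(- \frac{4}{c}\right) = - \frac{28}{c}$)
$\left(-38 + B{\left(-11 \right)}\right)^{2} = \left(-38 - \frac{28}{-11}\right)^{2} = \left(-38 - - \frac{28}{11}\right)^{2} = \left(-38 + \frac{28}{11}\right)^{2} = \left(- \frac{390}{11}\right)^{2} = \frac{152100}{121}$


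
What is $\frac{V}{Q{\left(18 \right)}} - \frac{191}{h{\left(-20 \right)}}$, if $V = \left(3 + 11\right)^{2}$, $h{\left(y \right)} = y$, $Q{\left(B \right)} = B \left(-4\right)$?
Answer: $\frac{1229}{180} \approx 6.8278$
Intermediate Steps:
$Q{\left(B \right)} = - 4 B$
$V = 196$ ($V = 14^{2} = 196$)
$\frac{V}{Q{\left(18 \right)}} - \frac{191}{h{\left(-20 \right)}} = \frac{196}{\left(-4\right) 18} - \frac{191}{-20} = \frac{196}{-72} - - \frac{191}{20} = 196 \left(- \frac{1}{72}\right) + \frac{191}{20} = - \frac{49}{18} + \frac{191}{20} = \frac{1229}{180}$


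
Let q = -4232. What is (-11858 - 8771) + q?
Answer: -24861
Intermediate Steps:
(-11858 - 8771) + q = (-11858 - 8771) - 4232 = -20629 - 4232 = -24861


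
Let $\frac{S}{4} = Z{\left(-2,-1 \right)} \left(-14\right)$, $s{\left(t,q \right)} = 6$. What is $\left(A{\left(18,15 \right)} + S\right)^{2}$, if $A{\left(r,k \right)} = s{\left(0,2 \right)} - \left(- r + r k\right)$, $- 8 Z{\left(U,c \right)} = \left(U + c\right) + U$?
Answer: $78961$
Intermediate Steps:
$Z{\left(U,c \right)} = - \frac{U}{4} - \frac{c}{8}$ ($Z{\left(U,c \right)} = - \frac{\left(U + c\right) + U}{8} = - \frac{c + 2 U}{8} = - \frac{U}{4} - \frac{c}{8}$)
$A{\left(r,k \right)} = 6 + r - k r$ ($A{\left(r,k \right)} = 6 - \left(- r + r k\right) = 6 - \left(- r + k r\right) = 6 + r - k r$)
$S = -35$ ($S = 4 \left(\left(- \frac{1}{4}\right) \left(-2\right) - - \frac{1}{8}\right) \left(-14\right) = 4 \left(\frac{1}{2} + \frac{1}{8}\right) \left(-14\right) = 4 \cdot \frac{5}{8} \left(-14\right) = 4 \left(- \frac{35}{4}\right) = -35$)
$\left(A{\left(18,15 \right)} + S\right)^{2} = \left(\left(6 + 18 - 15 \cdot 18\right) - 35\right)^{2} = \left(\left(6 + 18 - 270\right) - 35\right)^{2} = \left(-246 - 35\right)^{2} = \left(-281\right)^{2} = 78961$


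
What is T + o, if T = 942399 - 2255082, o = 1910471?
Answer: 597788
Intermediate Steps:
T = -1312683
T + o = -1312683 + 1910471 = 597788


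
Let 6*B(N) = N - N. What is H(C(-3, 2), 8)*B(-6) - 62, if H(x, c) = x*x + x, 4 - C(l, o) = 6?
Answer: -62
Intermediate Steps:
C(l, o) = -2 (C(l, o) = 4 - 1*6 = 4 - 6 = -2)
B(N) = 0 (B(N) = (N - N)/6 = (⅙)*0 = 0)
H(x, c) = x + x² (H(x, c) = x² + x = x + x²)
H(C(-3, 2), 8)*B(-6) - 62 = -2*(1 - 2)*0 - 62 = -2*(-1)*0 - 62 = 2*0 - 62 = 0 - 62 = -62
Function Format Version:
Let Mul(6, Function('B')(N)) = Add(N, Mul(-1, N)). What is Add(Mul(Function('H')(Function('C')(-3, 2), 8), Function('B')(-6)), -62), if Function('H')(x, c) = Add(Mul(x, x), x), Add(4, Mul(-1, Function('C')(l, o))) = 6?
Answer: -62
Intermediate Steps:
Function('C')(l, o) = -2 (Function('C')(l, o) = Add(4, Mul(-1, 6)) = Add(4, -6) = -2)
Function('B')(N) = 0 (Function('B')(N) = Mul(Rational(1, 6), Add(N, Mul(-1, N))) = Mul(Rational(1, 6), 0) = 0)
Function('H')(x, c) = Add(x, Pow(x, 2)) (Function('H')(x, c) = Add(Pow(x, 2), x) = Add(x, Pow(x, 2)))
Add(Mul(Function('H')(Function('C')(-3, 2), 8), Function('B')(-6)), -62) = Add(Mul(Mul(-2, Add(1, -2)), 0), -62) = Add(Mul(Mul(-2, -1), 0), -62) = Add(Mul(2, 0), -62) = Add(0, -62) = -62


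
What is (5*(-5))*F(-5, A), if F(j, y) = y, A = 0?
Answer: 0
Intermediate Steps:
(5*(-5))*F(-5, A) = (5*(-5))*0 = -25*0 = 0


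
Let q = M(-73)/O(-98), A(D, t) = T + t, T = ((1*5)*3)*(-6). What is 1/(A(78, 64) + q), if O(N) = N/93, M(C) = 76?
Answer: -49/4808 ≈ -0.010191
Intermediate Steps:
T = -90 (T = (5*3)*(-6) = 15*(-6) = -90)
O(N) = N/93 (O(N) = N*(1/93) = N/93)
A(D, t) = -90 + t
q = -3534/49 (q = 76/(((1/93)*(-98))) = 76/(-98/93) = 76*(-93/98) = -3534/49 ≈ -72.122)
1/(A(78, 64) + q) = 1/((-90 + 64) - 3534/49) = 1/(-26 - 3534/49) = 1/(-4808/49) = -49/4808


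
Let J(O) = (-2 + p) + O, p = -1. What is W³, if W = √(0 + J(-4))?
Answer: -7*I*√7 ≈ -18.52*I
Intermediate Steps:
J(O) = -3 + O (J(O) = (-2 - 1) + O = -3 + O)
W = I*√7 (W = √(0 + (-3 - 4)) = √(0 - 7) = √(-7) = I*√7 ≈ 2.6458*I)
W³ = (I*√7)³ = -7*I*√7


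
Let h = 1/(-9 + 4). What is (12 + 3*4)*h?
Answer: -24/5 ≈ -4.8000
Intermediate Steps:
h = -1/5 (h = 1/(-5) = -1/5 ≈ -0.20000)
(12 + 3*4)*h = (12 + 3*4)*(-1/5) = (12 + 12)*(-1/5) = 24*(-1/5) = -24/5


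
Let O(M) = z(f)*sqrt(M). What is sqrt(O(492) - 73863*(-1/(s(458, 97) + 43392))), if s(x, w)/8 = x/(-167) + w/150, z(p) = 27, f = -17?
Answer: 3*sqrt(13961167385229825 + 442721255953262424*sqrt(123))/271637398 ≈ 24.507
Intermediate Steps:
O(M) = 27*sqrt(M)
s(x, w) = -8*x/167 + 4*w/75 (s(x, w) = 8*(x/(-167) + w/150) = 8*(x*(-1/167) + w*(1/150)) = 8*(-x/167 + w/150) = -8*x/167 + 4*w/75)
sqrt(O(492) - 73863*(-1/(s(458, 97) + 43392))) = sqrt(27*sqrt(492) - 73863*(-1/((-8/167*458 + (4/75)*97) + 43392))) = sqrt(27*(2*sqrt(123)) - 73863*(-1/((-3664/167 + 388/75) + 43392))) = sqrt(54*sqrt(123) - 73863*(-1/(-210004/12525 + 43392))) = sqrt(54*sqrt(123) - 73863/((-1*543274796/12525))) = sqrt(54*sqrt(123) - 73863/(-543274796/12525)) = sqrt(54*sqrt(123) - 73863*(-12525/543274796)) = sqrt(54*sqrt(123) + 925134075/543274796) = sqrt(925134075/543274796 + 54*sqrt(123))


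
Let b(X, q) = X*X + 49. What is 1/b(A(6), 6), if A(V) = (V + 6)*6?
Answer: 1/5233 ≈ 0.00019110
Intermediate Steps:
A(V) = 36 + 6*V (A(V) = (6 + V)*6 = 36 + 6*V)
b(X, q) = 49 + X² (b(X, q) = X² + 49 = 49 + X²)
1/b(A(6), 6) = 1/(49 + (36 + 6*6)²) = 1/(49 + (36 + 36)²) = 1/(49 + 72²) = 1/(49 + 5184) = 1/5233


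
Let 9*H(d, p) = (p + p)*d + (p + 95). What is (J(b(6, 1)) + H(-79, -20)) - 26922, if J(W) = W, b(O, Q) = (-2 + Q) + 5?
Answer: -239027/9 ≈ -26559.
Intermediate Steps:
b(O, Q) = 3 + Q
H(d, p) = 95/9 + p/9 + 2*d*p/9 (H(d, p) = ((p + p)*d + (p + 95))/9 = ((2*p)*d + (95 + p))/9 = (2*d*p + (95 + p))/9 = (95 + p + 2*d*p)/9 = 95/9 + p/9 + 2*d*p/9)
(J(b(6, 1)) + H(-79, -20)) - 26922 = ((3 + 1) + (95/9 + (⅑)*(-20) + (2/9)*(-79)*(-20))) - 26922 = (4 + (95/9 - 20/9 + 3160/9)) - 26922 = (4 + 3235/9) - 26922 = 3271/9 - 26922 = -239027/9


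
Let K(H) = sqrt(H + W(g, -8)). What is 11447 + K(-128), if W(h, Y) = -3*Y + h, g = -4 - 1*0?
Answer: 11447 + 6*I*sqrt(3) ≈ 11447.0 + 10.392*I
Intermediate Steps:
g = -4 (g = -4 + 0 = -4)
W(h, Y) = h - 3*Y
K(H) = sqrt(20 + H) (K(H) = sqrt(H + (-4 - 3*(-8))) = sqrt(H + (-4 + 24)) = sqrt(H + 20) = sqrt(20 + H))
11447 + K(-128) = 11447 + sqrt(20 - 128) = 11447 + sqrt(-108) = 11447 + 6*I*sqrt(3)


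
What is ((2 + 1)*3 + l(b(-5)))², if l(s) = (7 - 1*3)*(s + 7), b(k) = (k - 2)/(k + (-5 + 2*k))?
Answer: 36864/25 ≈ 1474.6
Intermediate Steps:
b(k) = (-2 + k)/(-5 + 3*k)
l(s) = 28 + 4*s (l(s) = (7 - 3)*(7 + s) = 4*(7 + s) = 28 + 4*s)
((2 + 1)*3 + l(b(-5)))² = ((2 + 1)*3 + (28 + 4*((-2 - 5)/(-5 + 3*(-5)))))² = (3*3 + (28 + 4*(-7/(-5 - 15))))² = (9 + (28 + 4*(-7/(-20))))² = (9 + (28 + 4*(-1/20*(-7))))² = (9 + (28 + 4*(7/20)))² = (9 + (28 + 7/5))² = (9 + 147/5)² = (192/5)² = 36864/25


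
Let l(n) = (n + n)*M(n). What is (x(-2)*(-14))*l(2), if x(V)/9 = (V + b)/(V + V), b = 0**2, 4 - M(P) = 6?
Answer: 504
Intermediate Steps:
M(P) = -2 (M(P) = 4 - 1*6 = 4 - 6 = -2)
b = 0
l(n) = -4*n (l(n) = (n + n)*(-2) = (2*n)*(-2) = -4*n)
x(V) = 9/2 (x(V) = 9*((V + 0)/(V + V)) = 9*(V/((2*V))) = 9*(V*(1/(2*V))) = 9*(1/2) = 9/2)
(x(-2)*(-14))*l(2) = ((9/2)*(-14))*(-4*2) = -63*(-8) = 504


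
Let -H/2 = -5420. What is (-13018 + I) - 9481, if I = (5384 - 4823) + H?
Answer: -11098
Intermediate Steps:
H = 10840 (H = -2*(-5420) = 10840)
I = 11401 (I = (5384 - 4823) + 10840 = 561 + 10840 = 11401)
(-13018 + I) - 9481 = (-13018 + 11401) - 9481 = -1617 - 9481 = -11098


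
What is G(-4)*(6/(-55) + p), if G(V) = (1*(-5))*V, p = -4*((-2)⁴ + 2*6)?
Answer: -24664/11 ≈ -2242.2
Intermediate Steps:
p = -112 (p = -4*(16 + 12) = -4*28 = -112)
G(V) = -5*V
G(-4)*(6/(-55) + p) = (-5*(-4))*(6/(-55) - 112) = 20*(6*(-1/55) - 112) = 20*(-6/55 - 112) = 20*(-6166/55) = -24664/11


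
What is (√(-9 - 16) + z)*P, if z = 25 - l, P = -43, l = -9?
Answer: -1462 - 215*I ≈ -1462.0 - 215.0*I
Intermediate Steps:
z = 34 (z = 25 - 1*(-9) = 25 + 9 = 34)
(√(-9 - 16) + z)*P = (√(-9 - 16) + 34)*(-43) = (√(-25) + 34)*(-43) = (5*I + 34)*(-43) = (34 + 5*I)*(-43) = -1462 - 215*I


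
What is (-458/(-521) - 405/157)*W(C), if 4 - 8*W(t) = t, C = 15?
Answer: 1530089/654376 ≈ 2.3382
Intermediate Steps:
W(t) = ½ - t/8
(-458/(-521) - 405/157)*W(C) = (-458/(-521) - 405/157)*(½ - ⅛*15) = (-458*(-1/521) - 405*1/157)*(½ - 15/8) = (458/521 - 405/157)*(-11/8) = -139099/81797*(-11/8) = 1530089/654376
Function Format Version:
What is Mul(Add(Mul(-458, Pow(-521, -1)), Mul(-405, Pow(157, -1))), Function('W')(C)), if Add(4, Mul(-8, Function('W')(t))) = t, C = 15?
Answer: Rational(1530089, 654376) ≈ 2.3382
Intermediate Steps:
Function('W')(t) = Add(Rational(1, 2), Mul(Rational(-1, 8), t))
Mul(Add(Mul(-458, Pow(-521, -1)), Mul(-405, Pow(157, -1))), Function('W')(C)) = Mul(Add(Mul(-458, Pow(-521, -1)), Mul(-405, Pow(157, -1))), Add(Rational(1, 2), Mul(Rational(-1, 8), 15))) = Mul(Add(Mul(-458, Rational(-1, 521)), Mul(-405, Rational(1, 157))), Add(Rational(1, 2), Rational(-15, 8))) = Mul(Add(Rational(458, 521), Rational(-405, 157)), Rational(-11, 8)) = Mul(Rational(-139099, 81797), Rational(-11, 8)) = Rational(1530089, 654376)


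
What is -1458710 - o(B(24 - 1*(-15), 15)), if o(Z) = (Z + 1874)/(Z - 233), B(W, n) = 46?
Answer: -272776850/187 ≈ -1.4587e+6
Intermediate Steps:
o(Z) = (1874 + Z)/(-233 + Z)
-1458710 - o(B(24 - 1*(-15), 15)) = -1458710 - (1874 + 46)/(-233 + 46) = -1458710 - 1920/(-187) = -1458710 - (-1)*1920/187 = -1458710 - 1*(-1920/187) = -1458710 + 1920/187 = -272776850/187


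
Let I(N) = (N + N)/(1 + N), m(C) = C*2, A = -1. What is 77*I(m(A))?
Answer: 308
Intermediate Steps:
m(C) = 2*C
I(N) = 2*N/(1 + N) (I(N) = (2*N)/(1 + N) = 2*N/(1 + N))
77*I(m(A)) = 77*(2*(2*(-1))/(1 + 2*(-1))) = 77*(2*(-2)/(1 - 2)) = 77*(2*(-2)/(-1)) = 77*(2*(-2)*(-1)) = 77*4 = 308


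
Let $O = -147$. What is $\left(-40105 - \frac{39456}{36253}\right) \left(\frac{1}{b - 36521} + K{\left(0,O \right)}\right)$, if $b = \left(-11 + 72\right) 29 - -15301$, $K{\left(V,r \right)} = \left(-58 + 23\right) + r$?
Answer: $\frac{5147160393519743}{705157103} \approx 7.2993 \cdot 10^{6}$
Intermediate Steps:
$K{\left(V,r \right)} = -35 + r$
$b = 17070$ ($b = 61 \cdot 29 + 15301 = 1769 + 15301 = 17070$)
$\left(-40105 - \frac{39456}{36253}\right) \left(\frac{1}{b - 36521} + K{\left(0,O \right)}\right) = \left(-40105 - \frac{39456}{36253}\right) \left(\frac{1}{17070 - 36521} - 182\right) = \left(-40105 - \frac{39456}{36253}\right) \left(\frac{1}{-19451} - 182\right) = \left(-40105 - \frac{39456}{36253}\right) \left(- \frac{1}{19451} - 182\right) = \left(- \frac{1453966021}{36253}\right) \left(- \frac{3540083}{19451}\right) = \frac{5147160393519743}{705157103}$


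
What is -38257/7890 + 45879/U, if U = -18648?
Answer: -19914849/2724680 ≈ -7.3091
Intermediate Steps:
-38257/7890 + 45879/U = -38257/7890 + 45879/(-18648) = -38257*1/7890 + 45879*(-1/18648) = -38257/7890 - 15293/6216 = -19914849/2724680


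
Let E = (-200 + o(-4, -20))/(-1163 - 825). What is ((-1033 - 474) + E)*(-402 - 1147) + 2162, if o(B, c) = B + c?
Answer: 165879463/71 ≈ 2.3363e+6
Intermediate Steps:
E = 8/71 (E = (-200 + (-4 - 20))/(-1163 - 825) = (-200 - 24)/(-1988) = -224*(-1/1988) = 8/71 ≈ 0.11268)
((-1033 - 474) + E)*(-402 - 1147) + 2162 = ((-1033 - 474) + 8/71)*(-402 - 1147) + 2162 = (-1507 + 8/71)*(-1549) + 2162 = -106989/71*(-1549) + 2162 = 165725961/71 + 2162 = 165879463/71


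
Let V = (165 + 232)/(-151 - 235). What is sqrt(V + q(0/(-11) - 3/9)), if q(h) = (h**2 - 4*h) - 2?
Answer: I*sqrt(2124158)/1158 ≈ 1.2586*I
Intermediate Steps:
q(h) = -2 + h**2 - 4*h
V = -397/386 (V = 397/(-386) = 397*(-1/386) = -397/386 ≈ -1.0285)
sqrt(V + q(0/(-11) - 3/9)) = sqrt(-397/386 + (-2 + (0/(-11) - 3/9)**2 - 4*(0/(-11) - 3/9))) = sqrt(-397/386 + (-2 + (0*(-1/11) - 3*1/9)**2 - 4*(0*(-1/11) - 3*1/9))) = sqrt(-397/386 + (-2 + (0 - 1/3)**2 - 4*(0 - 1/3))) = sqrt(-397/386 + (-2 + (-1/3)**2 - 4*(-1/3))) = sqrt(-397/386 + (-2 + 1/9 + 4/3)) = sqrt(-397/386 - 5/9) = sqrt(-5503/3474) = I*sqrt(2124158)/1158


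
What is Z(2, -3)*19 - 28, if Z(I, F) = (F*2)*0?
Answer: -28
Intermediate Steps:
Z(I, F) = 0 (Z(I, F) = (2*F)*0 = 0)
Z(2, -3)*19 - 28 = 0*19 - 28 = 0 - 28 = -28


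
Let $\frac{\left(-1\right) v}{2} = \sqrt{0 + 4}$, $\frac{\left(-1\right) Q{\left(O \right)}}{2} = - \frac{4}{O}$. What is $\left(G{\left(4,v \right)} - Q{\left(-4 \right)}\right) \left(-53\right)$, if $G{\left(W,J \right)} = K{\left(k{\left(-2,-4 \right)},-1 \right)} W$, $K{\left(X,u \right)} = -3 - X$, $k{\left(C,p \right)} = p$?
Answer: $-318$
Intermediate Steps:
$Q{\left(O \right)} = \frac{8}{O}$ ($Q{\left(O \right)} = - 2 \left(- \frac{4}{O}\right) = \frac{8}{O}$)
$v = -4$ ($v = - 2 \sqrt{0 + 4} = - 2 \sqrt{4} = \left(-2\right) 2 = -4$)
$G{\left(W,J \right)} = W$ ($G{\left(W,J \right)} = \left(-3 - -4\right) W = \left(-3 + 4\right) W = 1 W = W$)
$\left(G{\left(4,v \right)} - Q{\left(-4 \right)}\right) \left(-53\right) = \left(4 - \frac{8}{-4}\right) \left(-53\right) = \left(4 - 8 \left(- \frac{1}{4}\right)\right) \left(-53\right) = \left(4 - -2\right) \left(-53\right) = \left(4 + 2\right) \left(-53\right) = 6 \left(-53\right) = -318$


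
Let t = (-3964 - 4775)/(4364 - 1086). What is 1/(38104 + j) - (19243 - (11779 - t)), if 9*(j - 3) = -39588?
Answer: -2473340824791/331487750 ≈ -7461.3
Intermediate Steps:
j = -13187/3 (j = 3 + (⅑)*(-39588) = 3 - 13196/3 = -13187/3 ≈ -4395.7)
t = -8739/3278 ≈ -2.6660
1/(38104 + j) - (19243 - (11779 - t)) = 1/(38104 - 13187/3) - (19243 - (11779 - 1*(-8739/3278))) = 1/(101125/3) - (19243 - (11779 + 8739/3278)) = 3/101125 - (19243 - 1*38620301/3278) = 3/101125 - (19243 - 38620301/3278) = 3/101125 - 1*24458253/3278 = 3/101125 - 24458253/3278 = -2473340824791/331487750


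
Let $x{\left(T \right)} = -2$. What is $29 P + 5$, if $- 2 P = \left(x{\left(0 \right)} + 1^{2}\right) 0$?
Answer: $5$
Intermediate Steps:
$P = 0$ ($P = - \frac{\left(-2 + 1^{2}\right) 0}{2} = - \frac{\left(-2 + 1\right) 0}{2} = - \frac{\left(-1\right) 0}{2} = \left(- \frac{1}{2}\right) 0 = 0$)
$29 P + 5 = 29 \cdot 0 + 5 = 0 + 5 = 5$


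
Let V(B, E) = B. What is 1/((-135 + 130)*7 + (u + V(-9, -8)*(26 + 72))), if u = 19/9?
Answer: -9/8234 ≈ -0.0010930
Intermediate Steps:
u = 19/9 (u = 19*(⅑) = 19/9 ≈ 2.1111)
1/((-135 + 130)*7 + (u + V(-9, -8)*(26 + 72))) = 1/((-135 + 130)*7 + (19/9 - 9*(26 + 72))) = 1/(-5*7 + (19/9 - 9*98)) = 1/(-35 + (19/9 - 882)) = 1/(-35 - 7919/9) = 1/(-8234/9) = -9/8234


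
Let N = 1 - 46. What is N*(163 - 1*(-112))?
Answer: -12375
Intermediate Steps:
N = -45
N*(163 - 1*(-112)) = -45*(163 - 1*(-112)) = -45*(163 + 112) = -45*275 = -12375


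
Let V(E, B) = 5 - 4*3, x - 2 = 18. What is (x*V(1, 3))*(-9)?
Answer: 1260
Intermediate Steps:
x = 20 (x = 2 + 18 = 20)
V(E, B) = -7 (V(E, B) = 5 - 12 = -7)
(x*V(1, 3))*(-9) = (20*(-7))*(-9) = -140*(-9) = 1260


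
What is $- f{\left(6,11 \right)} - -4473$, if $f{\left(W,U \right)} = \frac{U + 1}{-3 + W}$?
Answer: $4469$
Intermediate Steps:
$f{\left(W,U \right)} = \frac{1 + U}{-3 + W}$
$- f{\left(6,11 \right)} - -4473 = - \frac{1 + 11}{-3 + 6} - -4473 = - \frac{12}{3} + 4473 = \left(-1\right) 4 + 4473 = -4 + 4473 = 4469$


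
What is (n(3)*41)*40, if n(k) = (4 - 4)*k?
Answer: 0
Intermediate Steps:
n(k) = 0 (n(k) = 0*k = 0)
(n(3)*41)*40 = (0*41)*40 = 0*40 = 0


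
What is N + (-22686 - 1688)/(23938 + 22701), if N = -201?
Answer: -9398813/46639 ≈ -201.52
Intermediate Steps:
N + (-22686 - 1688)/(23938 + 22701) = -201 + (-22686 - 1688)/(23938 + 22701) = -201 - 24374/46639 = -9398813/46639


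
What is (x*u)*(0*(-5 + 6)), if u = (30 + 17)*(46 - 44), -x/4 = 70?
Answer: 0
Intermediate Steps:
x = -280 (x = -4*70 = -280)
u = 94 (u = 47*2 = 94)
(x*u)*(0*(-5 + 6)) = (-280*94)*(0*(-5 + 6)) = -0 = -26320*0 = 0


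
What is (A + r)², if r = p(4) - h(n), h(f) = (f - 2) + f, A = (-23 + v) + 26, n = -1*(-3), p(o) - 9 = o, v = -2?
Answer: 100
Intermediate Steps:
p(o) = 9 + o
n = 3
A = 1 (A = (-23 - 2) + 26 = -25 + 26 = 1)
h(f) = -2 + 2*f (h(f) = (-2 + f) + f = -2 + 2*f)
r = 9 (r = (9 + 4) - (-2 + 2*3) = 13 - (-2 + 6) = 13 - 1*4 = 13 - 4 = 9)
(A + r)² = (1 + 9)² = 10² = 100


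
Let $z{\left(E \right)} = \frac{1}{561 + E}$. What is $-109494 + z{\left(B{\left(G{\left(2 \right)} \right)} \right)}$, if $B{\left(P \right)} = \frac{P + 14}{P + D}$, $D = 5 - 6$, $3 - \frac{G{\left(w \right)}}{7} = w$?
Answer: $- \frac{123618724}{1129} \approx -1.0949 \cdot 10^{5}$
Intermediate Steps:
$G{\left(w \right)} = 21 - 7 w$
$D = -1$
$B{\left(P \right)} = \frac{14 + P}{-1 + P}$ ($B{\left(P \right)} = \frac{P + 14}{P - 1} = \frac{14 + P}{-1 + P}$)
$-109494 + z{\left(B{\left(G{\left(2 \right)} \right)} \right)} = -109494 + \frac{1}{561 + \frac{14 + \left(21 - 14\right)}{-1 + \left(21 - 14\right)}} = -109494 + \frac{1}{561 + \frac{14 + 7}{-1 + 7}} = -109494 + \frac{1}{561 + \frac{1}{6} \cdot 21} = -109494 + \frac{1}{561 + \frac{7}{2}} = -109494 + \frac{1}{\frac{1129}{2}} = -109494 + \frac{2}{1129} = - \frac{123618724}{1129}$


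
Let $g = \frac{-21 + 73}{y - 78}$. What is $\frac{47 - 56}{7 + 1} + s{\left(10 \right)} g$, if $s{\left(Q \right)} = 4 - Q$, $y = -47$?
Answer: $\frac{1371}{1000} \approx 1.371$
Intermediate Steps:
$g = - \frac{52}{125}$ ($g = \frac{-21 + 73}{-47 - 78} = \frac{52}{-125} = 52 \left(- \frac{1}{125}\right) = - \frac{52}{125} \approx -0.416$)
$\frac{47 - 56}{7 + 1} + s{\left(10 \right)} g = \frac{47 - 56}{7 + 1} + \left(4 - 10\right) \left(- \frac{52}{125}\right) = - \frac{9}{8} + \left(4 - 10\right) \left(- \frac{52}{125}\right) = \left(-9\right) \frac{1}{8} - - \frac{312}{125} = - \frac{9}{8} + \frac{312}{125} = \frac{1371}{1000}$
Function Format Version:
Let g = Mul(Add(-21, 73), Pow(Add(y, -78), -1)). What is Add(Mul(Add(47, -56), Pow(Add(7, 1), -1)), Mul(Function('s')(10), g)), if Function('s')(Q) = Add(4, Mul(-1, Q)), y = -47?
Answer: Rational(1371, 1000) ≈ 1.3710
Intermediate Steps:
g = Rational(-52, 125) (g = Mul(Add(-21, 73), Pow(Add(-47, -78), -1)) = Mul(52, Pow(-125, -1)) = Mul(52, Rational(-1, 125)) = Rational(-52, 125) ≈ -0.41600)
Add(Mul(Add(47, -56), Pow(Add(7, 1), -1)), Mul(Function('s')(10), g)) = Add(Mul(Add(47, -56), Pow(Add(7, 1), -1)), Mul(Add(4, Mul(-1, 10)), Rational(-52, 125))) = Add(Mul(-9, Pow(8, -1)), Mul(Add(4, -10), Rational(-52, 125))) = Add(Mul(-9, Rational(1, 8)), Mul(-6, Rational(-52, 125))) = Add(Rational(-9, 8), Rational(312, 125)) = Rational(1371, 1000)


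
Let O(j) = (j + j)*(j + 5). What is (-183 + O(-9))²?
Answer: 12321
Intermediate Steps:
O(j) = 2*j*(5 + j) (O(j) = (2*j)*(5 + j) = 2*j*(5 + j))
(-183 + O(-9))² = (-183 + 2*(-9)*(5 - 9))² = (-183 + 2*(-9)*(-4))² = (-183 + 72)² = (-111)² = 12321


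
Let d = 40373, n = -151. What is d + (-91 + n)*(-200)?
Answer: 88773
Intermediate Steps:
d + (-91 + n)*(-200) = 40373 + (-91 - 151)*(-200) = 40373 - 242*(-200) = 40373 + 48400 = 88773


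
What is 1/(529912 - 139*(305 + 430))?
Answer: 1/427747 ≈ 2.3378e-6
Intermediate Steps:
1/(529912 - 139*(305 + 430)) = 1/(529912 - 139*735) = 1/(529912 - 102165) = 1/427747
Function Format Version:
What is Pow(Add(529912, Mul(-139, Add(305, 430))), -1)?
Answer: Rational(1, 427747) ≈ 2.3378e-6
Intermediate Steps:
Pow(Add(529912, Mul(-139, Add(305, 430))), -1) = Pow(Add(529912, Mul(-139, 735)), -1) = Pow(Add(529912, -102165), -1) = Pow(427747, -1) = Rational(1, 427747)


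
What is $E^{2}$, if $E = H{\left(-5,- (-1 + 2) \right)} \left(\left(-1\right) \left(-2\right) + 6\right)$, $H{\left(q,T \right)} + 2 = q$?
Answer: $3136$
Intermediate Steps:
$H{\left(q,T \right)} = -2 + q$
$E = -56$ ($E = \left(-2 - 5\right) \left(\left(-1\right) \left(-2\right) + 6\right) = - 7 \left(2 + 6\right) = \left(-7\right) 8 = -56$)
$E^{2} = \left(-56\right)^{2} = 3136$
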